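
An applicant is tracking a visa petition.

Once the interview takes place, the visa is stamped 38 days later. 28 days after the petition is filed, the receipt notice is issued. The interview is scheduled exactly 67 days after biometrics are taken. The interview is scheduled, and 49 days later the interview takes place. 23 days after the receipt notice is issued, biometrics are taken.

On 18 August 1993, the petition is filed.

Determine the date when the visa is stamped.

The petition is filed: Aug 18, 1993.
The receipt notice is issued: Aug 18, 1993 + 28 days = Sep 15, 1993.
Biometrics are taken: Sep 15, 1993 + 23 days = Oct 8, 1993.
The interview is scheduled: Oct 8, 1993 + 67 days = Dec 14, 1993.
The interview takes place: Dec 14, 1993 + 49 days = Feb 1, 1994.
The visa is stamped: Feb 1, 1994 + 38 days = Mar 11, 1994.

11 March 1994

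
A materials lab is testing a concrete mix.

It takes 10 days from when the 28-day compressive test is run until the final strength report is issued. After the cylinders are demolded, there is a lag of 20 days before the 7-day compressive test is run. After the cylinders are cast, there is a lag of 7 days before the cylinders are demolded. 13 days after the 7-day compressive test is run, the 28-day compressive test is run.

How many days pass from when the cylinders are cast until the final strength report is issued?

50 days

Causal path: the cylinders are cast → the cylinders are demolded → the 7-day compressive test is run → the 28-day compressive test is run → the final strength report is issued.
Total delay along the path: 7 + 20 + 13 + 10 = 50 days.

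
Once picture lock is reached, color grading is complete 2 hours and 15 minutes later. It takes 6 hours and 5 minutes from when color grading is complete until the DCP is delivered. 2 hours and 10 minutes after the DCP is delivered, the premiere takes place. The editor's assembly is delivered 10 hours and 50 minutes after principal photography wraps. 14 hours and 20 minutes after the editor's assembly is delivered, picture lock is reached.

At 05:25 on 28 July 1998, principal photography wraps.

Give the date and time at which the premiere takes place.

Principal photography wraps: 05:25 Jul 28, 1998.
The editor's assembly is delivered: 05:25 Jul 28, 1998 + 10h50m = 16:15 Jul 28, 1998.
Picture lock is reached: 16:15 Jul 28, 1998 + 14h20m = 06:35 Jul 29, 1998.
Color grading is complete: 06:35 Jul 29, 1998 + 2h15m = 08:50 Jul 29, 1998.
The DCP is delivered: 08:50 Jul 29, 1998 + 6h05m = 14:55 Jul 29, 1998.
The premiere takes place: 14:55 Jul 29, 1998 + 2h10m = 17:05 Jul 29, 1998.

17:05 on 29 July 1998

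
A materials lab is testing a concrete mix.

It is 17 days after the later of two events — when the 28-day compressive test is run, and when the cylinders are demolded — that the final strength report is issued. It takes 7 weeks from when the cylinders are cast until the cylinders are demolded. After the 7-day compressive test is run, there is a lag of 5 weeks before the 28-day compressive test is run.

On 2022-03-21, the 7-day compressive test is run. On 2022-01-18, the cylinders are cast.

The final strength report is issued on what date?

The 7-day compressive test is run: Mar 21, 2022.
The 28-day compressive test is run: Mar 21, 2022 + 5 weeks = Apr 25, 2022.
The cylinders are cast: Jan 18, 2022.
The cylinders are demolded: Jan 18, 2022 + 7 weeks = Mar 8, 2022.
Both prerequisites met — the 28-day compressive test is run (Apr 25, 2022), the cylinders are demolded (Mar 8, 2022); the later is Apr 25, 2022.
The final strength report is issued: Apr 25, 2022 + 17 days = May 12, 2022.

2022-05-12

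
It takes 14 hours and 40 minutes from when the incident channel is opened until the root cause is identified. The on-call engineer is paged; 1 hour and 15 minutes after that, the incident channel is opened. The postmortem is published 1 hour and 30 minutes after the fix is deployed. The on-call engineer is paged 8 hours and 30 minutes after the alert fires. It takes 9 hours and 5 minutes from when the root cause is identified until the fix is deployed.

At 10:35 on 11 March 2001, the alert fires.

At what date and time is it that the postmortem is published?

21:35 on 12 March 2001

The alert fires: 10:35 Mar 11, 2001.
The on-call engineer is paged: 10:35 Mar 11, 2001 + 8h30m = 19:05 Mar 11, 2001.
The incident channel is opened: 19:05 Mar 11, 2001 + 1h15m = 20:20 Mar 11, 2001.
The root cause is identified: 20:20 Mar 11, 2001 + 14h40m = 11:00 Mar 12, 2001.
The fix is deployed: 11:00 Mar 12, 2001 + 9h05m = 20:05 Mar 12, 2001.
The postmortem is published: 20:05 Mar 12, 2001 + 1h30m = 21:35 Mar 12, 2001.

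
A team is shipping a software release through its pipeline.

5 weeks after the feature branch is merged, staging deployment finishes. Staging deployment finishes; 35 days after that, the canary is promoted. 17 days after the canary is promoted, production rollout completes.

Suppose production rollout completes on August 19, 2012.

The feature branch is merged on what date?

Production rollout completes: Aug 19, 2012.
The canary is promoted: Aug 19, 2012 − 17 days = Aug 2, 2012.
Staging deployment finishes: Aug 2, 2012 − 35 days = Jun 28, 2012.
The feature branch is merged: Jun 28, 2012 − 5 weeks = May 24, 2012.

May 24, 2012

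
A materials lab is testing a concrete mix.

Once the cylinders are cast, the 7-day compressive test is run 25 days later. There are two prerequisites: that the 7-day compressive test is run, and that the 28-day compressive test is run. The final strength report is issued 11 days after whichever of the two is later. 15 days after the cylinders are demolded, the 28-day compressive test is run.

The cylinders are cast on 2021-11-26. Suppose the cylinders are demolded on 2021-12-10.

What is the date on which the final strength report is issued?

The cylinders are cast: Nov 26, 2021.
The 7-day compressive test is run: Nov 26, 2021 + 25 days = Dec 21, 2021.
The cylinders are demolded: Dec 10, 2021.
The 28-day compressive test is run: Dec 10, 2021 + 15 days = Dec 25, 2021.
Both prerequisites met — the 7-day compressive test is run (Dec 21, 2021), the 28-day compressive test is run (Dec 25, 2021); the later is Dec 25, 2021.
The final strength report is issued: Dec 25, 2021 + 11 days = Jan 5, 2022.

2022-01-05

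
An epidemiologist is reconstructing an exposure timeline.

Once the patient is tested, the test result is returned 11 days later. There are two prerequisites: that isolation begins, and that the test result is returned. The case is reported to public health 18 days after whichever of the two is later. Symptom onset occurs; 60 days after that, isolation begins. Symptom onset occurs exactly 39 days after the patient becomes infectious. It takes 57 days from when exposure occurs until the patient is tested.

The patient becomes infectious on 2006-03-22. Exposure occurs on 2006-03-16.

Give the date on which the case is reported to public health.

The patient becomes infectious: Mar 22, 2006.
Symptom onset occurs: Mar 22, 2006 + 39 days = Apr 30, 2006.
Isolation begins: Apr 30, 2006 + 60 days = Jun 29, 2006.
Exposure occurs: Mar 16, 2006.
The patient is tested: Mar 16, 2006 + 57 days = May 12, 2006.
The test result is returned: May 12, 2006 + 11 days = May 23, 2006.
Both prerequisites met — isolation begins (Jun 29, 2006), the test result is returned (May 23, 2006); the later is Jun 29, 2006.
The case is reported to public health: Jun 29, 2006 + 18 days = Jul 17, 2006.

2006-07-17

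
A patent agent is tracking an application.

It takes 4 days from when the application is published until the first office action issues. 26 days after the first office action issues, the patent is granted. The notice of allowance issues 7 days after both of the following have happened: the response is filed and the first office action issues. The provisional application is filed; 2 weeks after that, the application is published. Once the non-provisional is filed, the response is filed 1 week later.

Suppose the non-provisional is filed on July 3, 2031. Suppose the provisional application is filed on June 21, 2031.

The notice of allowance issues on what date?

The non-provisional is filed: Jul 3, 2031.
The response is filed: Jul 3, 2031 + 1 week = Jul 10, 2031.
The provisional application is filed: Jun 21, 2031.
The application is published: Jun 21, 2031 + 2 weeks = Jul 5, 2031.
The first office action issues: Jul 5, 2031 + 4 days = Jul 9, 2031.
Both prerequisites met — the response is filed (Jul 10, 2031), the first office action issues (Jul 9, 2031); the later is Jul 10, 2031.
The notice of allowance issues: Jul 10, 2031 + 7 days = Jul 17, 2031.

July 17, 2031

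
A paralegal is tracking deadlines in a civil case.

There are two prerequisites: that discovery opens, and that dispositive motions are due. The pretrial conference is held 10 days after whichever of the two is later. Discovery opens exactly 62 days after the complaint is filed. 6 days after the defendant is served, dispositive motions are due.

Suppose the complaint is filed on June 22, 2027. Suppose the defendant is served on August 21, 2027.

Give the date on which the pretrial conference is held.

The complaint is filed: Jun 22, 2027.
Discovery opens: Jun 22, 2027 + 62 days = Aug 23, 2027.
The defendant is served: Aug 21, 2027.
Dispositive motions are due: Aug 21, 2027 + 6 days = Aug 27, 2027.
Both prerequisites met — discovery opens (Aug 23, 2027), dispositive motions are due (Aug 27, 2027); the later is Aug 27, 2027.
The pretrial conference is held: Aug 27, 2027 + 10 days = Sep 6, 2027.

September 6, 2027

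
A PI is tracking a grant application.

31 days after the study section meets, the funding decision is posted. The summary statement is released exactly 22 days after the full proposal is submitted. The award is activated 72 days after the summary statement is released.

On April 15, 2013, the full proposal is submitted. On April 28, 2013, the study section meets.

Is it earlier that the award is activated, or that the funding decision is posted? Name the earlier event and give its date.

The funding decision is posted — May 29, 2013

The full proposal is submitted: Apr 15, 2013.
The summary statement is released: Apr 15, 2013 + 22 days = May 7, 2013.
The award is activated: May 7, 2013 + 72 days = Jul 18, 2013.
The study section meets: Apr 28, 2013.
The funding decision is posted: Apr 28, 2013 + 31 days = May 29, 2013.
Comparing: the award is activated on Jul 18, 2013 vs the funding decision is posted on May 29, 2013. Earlier: the funding decision is posted.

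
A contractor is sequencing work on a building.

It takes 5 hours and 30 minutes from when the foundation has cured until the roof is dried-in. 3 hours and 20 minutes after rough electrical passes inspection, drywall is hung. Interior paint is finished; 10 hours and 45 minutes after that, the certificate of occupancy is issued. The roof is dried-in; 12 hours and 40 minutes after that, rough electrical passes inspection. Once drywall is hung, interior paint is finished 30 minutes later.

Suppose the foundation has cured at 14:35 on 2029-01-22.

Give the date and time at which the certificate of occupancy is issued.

The foundation has cured: 14:35 Jan 22, 2029.
The roof is dried-in: 14:35 Jan 22, 2029 + 5h30m = 20:05 Jan 22, 2029.
Rough electrical passes inspection: 20:05 Jan 22, 2029 + 12h40m = 08:45 Jan 23, 2029.
Drywall is hung: 08:45 Jan 23, 2029 + 3h20m = 12:05 Jan 23, 2029.
Interior paint is finished: 12:05 Jan 23, 2029 + 30m = 12:35 Jan 23, 2029.
The certificate of occupancy is issued: 12:35 Jan 23, 2029 + 10h45m = 23:20 Jan 23, 2029.

23:20 on 2029-01-23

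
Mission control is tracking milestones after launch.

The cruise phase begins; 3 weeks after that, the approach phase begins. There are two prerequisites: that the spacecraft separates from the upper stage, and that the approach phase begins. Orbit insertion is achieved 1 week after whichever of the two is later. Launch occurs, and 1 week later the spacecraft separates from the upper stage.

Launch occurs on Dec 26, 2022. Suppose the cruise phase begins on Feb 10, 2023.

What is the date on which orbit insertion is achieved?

Launch occurs: Dec 26, 2022.
The spacecraft separates from the upper stage: Dec 26, 2022 + 1 week = Jan 2, 2023.
The cruise phase begins: Feb 10, 2023.
The approach phase begins: Feb 10, 2023 + 3 weeks = Mar 3, 2023.
Both prerequisites met — the spacecraft separates from the upper stage (Jan 2, 2023), the approach phase begins (Mar 3, 2023); the later is Mar 3, 2023.
Orbit insertion is achieved: Mar 3, 2023 + 1 week = Mar 10, 2023.

Mar 10, 2023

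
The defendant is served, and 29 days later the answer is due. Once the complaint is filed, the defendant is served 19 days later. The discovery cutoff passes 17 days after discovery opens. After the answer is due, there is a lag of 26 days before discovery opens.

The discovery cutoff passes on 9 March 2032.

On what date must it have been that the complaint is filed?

9 December 2031

The discovery cutoff passes: Mar 9, 2032.
Discovery opens: Mar 9, 2032 − 17 days = Feb 21, 2032.
The answer is due: Feb 21, 2032 − 26 days = Jan 26, 2032.
The defendant is served: Jan 26, 2032 − 29 days = Dec 28, 2031.
The complaint is filed: Dec 28, 2031 − 19 days = Dec 9, 2031.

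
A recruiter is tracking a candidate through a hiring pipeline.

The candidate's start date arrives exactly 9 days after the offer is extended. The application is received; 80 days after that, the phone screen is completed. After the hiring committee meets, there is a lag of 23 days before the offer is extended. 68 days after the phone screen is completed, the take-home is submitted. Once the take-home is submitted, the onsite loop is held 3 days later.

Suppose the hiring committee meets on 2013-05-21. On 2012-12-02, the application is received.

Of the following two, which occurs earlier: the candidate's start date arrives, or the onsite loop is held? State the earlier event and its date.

The onsite loop is held — 2013-05-02

The hiring committee meets: May 21, 2013.
The offer is extended: May 21, 2013 + 23 days = Jun 13, 2013.
The candidate's start date arrives: Jun 13, 2013 + 9 days = Jun 22, 2013.
The application is received: Dec 2, 2012.
The phone screen is completed: Dec 2, 2012 + 80 days = Feb 20, 2013.
The take-home is submitted: Feb 20, 2013 + 68 days = Apr 29, 2013.
The onsite loop is held: Apr 29, 2013 + 3 days = May 2, 2013.
Comparing: the candidate's start date arrives on Jun 22, 2013 vs the onsite loop is held on May 2, 2013. Earlier: the onsite loop is held.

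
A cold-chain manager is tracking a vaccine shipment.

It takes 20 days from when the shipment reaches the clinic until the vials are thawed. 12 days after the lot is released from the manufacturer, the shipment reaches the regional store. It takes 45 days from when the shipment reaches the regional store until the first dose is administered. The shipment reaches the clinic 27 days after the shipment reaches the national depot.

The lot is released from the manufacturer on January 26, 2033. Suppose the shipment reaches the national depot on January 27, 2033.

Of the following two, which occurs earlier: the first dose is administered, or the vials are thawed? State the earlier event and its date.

The vials are thawed — March 15, 2033

The lot is released from the manufacturer: Jan 26, 2033.
The shipment reaches the regional store: Jan 26, 2033 + 12 days = Feb 7, 2033.
The first dose is administered: Feb 7, 2033 + 45 days = Mar 24, 2033.
The shipment reaches the national depot: Jan 27, 2033.
The shipment reaches the clinic: Jan 27, 2033 + 27 days = Feb 23, 2033.
The vials are thawed: Feb 23, 2033 + 20 days = Mar 15, 2033.
Comparing: the first dose is administered on Mar 24, 2033 vs the vials are thawed on Mar 15, 2033. Earlier: the vials are thawed.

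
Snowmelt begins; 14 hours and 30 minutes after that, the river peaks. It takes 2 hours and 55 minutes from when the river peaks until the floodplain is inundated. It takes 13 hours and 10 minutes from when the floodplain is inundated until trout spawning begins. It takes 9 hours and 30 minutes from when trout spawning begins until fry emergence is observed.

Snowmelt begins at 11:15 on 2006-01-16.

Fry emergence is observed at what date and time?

Snowmelt begins: 11:15 Jan 16, 2006.
The river peaks: 11:15 Jan 16, 2006 + 14h30m = 01:45 Jan 17, 2006.
The floodplain is inundated: 01:45 Jan 17, 2006 + 2h55m = 04:40 Jan 17, 2006.
Trout spawning begins: 04:40 Jan 17, 2006 + 13h10m = 17:50 Jan 17, 2006.
Fry emergence is observed: 17:50 Jan 17, 2006 + 9h30m = 03:20 Jan 18, 2006.

03:20 on 2006-01-18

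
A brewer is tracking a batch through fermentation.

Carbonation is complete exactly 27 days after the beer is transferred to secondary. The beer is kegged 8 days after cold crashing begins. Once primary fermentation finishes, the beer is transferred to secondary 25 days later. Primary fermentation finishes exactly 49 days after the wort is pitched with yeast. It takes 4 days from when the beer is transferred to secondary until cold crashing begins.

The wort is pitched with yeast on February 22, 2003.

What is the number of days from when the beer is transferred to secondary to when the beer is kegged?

12 days

Causal path: the beer is transferred to secondary → cold crashing begins → the beer is kegged.
Total delay along the path: 4 + 8 = 12 days.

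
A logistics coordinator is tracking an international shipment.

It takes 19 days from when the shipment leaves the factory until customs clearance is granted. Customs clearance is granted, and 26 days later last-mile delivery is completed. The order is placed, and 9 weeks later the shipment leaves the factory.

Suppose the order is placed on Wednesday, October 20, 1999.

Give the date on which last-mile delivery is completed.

The order is placed: Oct 20, 1999.
The shipment leaves the factory: Oct 20, 1999 + 9 weeks = Dec 22, 1999.
Customs clearance is granted: Dec 22, 1999 + 19 days = Jan 10, 2000.
Last-mile delivery is completed: Jan 10, 2000 + 26 days = Feb 5, 2000.

Saturday, February 5, 2000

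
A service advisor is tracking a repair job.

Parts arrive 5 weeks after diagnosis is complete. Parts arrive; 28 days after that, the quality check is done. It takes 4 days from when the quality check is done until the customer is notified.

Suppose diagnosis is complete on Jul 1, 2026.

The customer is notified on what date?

Sep 6, 2026

Diagnosis is complete: Jul 1, 2026.
Parts arrive: Jul 1, 2026 + 5 weeks = Aug 5, 2026.
The quality check is done: Aug 5, 2026 + 28 days = Sep 2, 2026.
The customer is notified: Sep 2, 2026 + 4 days = Sep 6, 2026.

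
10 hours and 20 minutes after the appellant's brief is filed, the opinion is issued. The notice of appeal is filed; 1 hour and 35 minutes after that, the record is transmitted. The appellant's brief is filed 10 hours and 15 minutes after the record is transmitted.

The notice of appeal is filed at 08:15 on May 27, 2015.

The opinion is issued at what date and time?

The notice of appeal is filed: 08:15 May 27, 2015.
The record is transmitted: 08:15 May 27, 2015 + 1h35m = 09:50 May 27, 2015.
The appellant's brief is filed: 09:50 May 27, 2015 + 10h15m = 20:05 May 27, 2015.
The opinion is issued: 20:05 May 27, 2015 + 10h20m = 06:25 May 28, 2015.

06:25 on May 28, 2015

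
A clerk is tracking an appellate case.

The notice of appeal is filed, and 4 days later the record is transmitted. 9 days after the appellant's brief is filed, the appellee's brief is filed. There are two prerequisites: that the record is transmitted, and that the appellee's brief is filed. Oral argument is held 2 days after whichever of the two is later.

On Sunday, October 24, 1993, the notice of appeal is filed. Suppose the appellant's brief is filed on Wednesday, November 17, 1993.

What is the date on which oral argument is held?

The notice of appeal is filed: Oct 24, 1993.
The record is transmitted: Oct 24, 1993 + 4 days = Oct 28, 1993.
The appellant's brief is filed: Nov 17, 1993.
The appellee's brief is filed: Nov 17, 1993 + 9 days = Nov 26, 1993.
Both prerequisites met — the record is transmitted (Oct 28, 1993), the appellee's brief is filed (Nov 26, 1993); the later is Nov 26, 1993.
Oral argument is held: Nov 26, 1993 + 2 days = Nov 28, 1993.

Sunday, November 28, 1993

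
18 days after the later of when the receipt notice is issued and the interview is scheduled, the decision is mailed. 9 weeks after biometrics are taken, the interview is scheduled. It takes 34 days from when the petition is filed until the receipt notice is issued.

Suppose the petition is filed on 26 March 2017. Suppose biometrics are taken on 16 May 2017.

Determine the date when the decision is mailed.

The petition is filed: Mar 26, 2017.
The receipt notice is issued: Mar 26, 2017 + 34 days = Apr 29, 2017.
Biometrics are taken: May 16, 2017.
The interview is scheduled: May 16, 2017 + 9 weeks = Jul 18, 2017.
Both prerequisites met — the receipt notice is issued (Apr 29, 2017), the interview is scheduled (Jul 18, 2017); the later is Jul 18, 2017.
The decision is mailed: Jul 18, 2017 + 18 days = Aug 5, 2017.

5 August 2017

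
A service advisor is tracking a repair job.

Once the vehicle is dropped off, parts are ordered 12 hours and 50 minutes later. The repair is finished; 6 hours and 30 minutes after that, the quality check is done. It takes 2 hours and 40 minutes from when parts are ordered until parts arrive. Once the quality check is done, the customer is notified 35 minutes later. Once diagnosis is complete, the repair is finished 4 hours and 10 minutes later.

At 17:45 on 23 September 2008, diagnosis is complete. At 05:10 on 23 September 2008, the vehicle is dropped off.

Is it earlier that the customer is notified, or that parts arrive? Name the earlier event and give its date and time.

Parts arrive — 20:40 on 23 September 2008

Diagnosis is complete: 17:45 Sep 23, 2008.
The repair is finished: 17:45 Sep 23, 2008 + 4h10m = 21:55 Sep 23, 2008.
The quality check is done: 21:55 Sep 23, 2008 + 6h30m = 04:25 Sep 24, 2008.
The customer is notified: 04:25 Sep 24, 2008 + 35m = 05:00 Sep 24, 2008.
The vehicle is dropped off: 05:10 Sep 23, 2008.
Parts are ordered: 05:10 Sep 23, 2008 + 12h50m = 18:00 Sep 23, 2008.
Parts arrive: 18:00 Sep 23, 2008 + 2h40m = 20:40 Sep 23, 2008.
Comparing: the customer is notified at 05:00 Sep 24, 2008 vs parts arrive at 20:40 Sep 23, 2008. Earlier: parts arrive.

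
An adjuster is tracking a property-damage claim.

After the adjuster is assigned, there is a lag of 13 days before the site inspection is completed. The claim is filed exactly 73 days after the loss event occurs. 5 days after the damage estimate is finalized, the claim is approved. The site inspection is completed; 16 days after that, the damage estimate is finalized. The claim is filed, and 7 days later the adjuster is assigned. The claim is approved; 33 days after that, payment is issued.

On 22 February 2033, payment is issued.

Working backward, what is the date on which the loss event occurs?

28 September 2032

Payment is issued: Feb 22, 2033.
The claim is approved: Feb 22, 2033 − 33 days = Jan 20, 2033.
The damage estimate is finalized: Jan 20, 2033 − 5 days = Jan 15, 2033.
The site inspection is completed: Jan 15, 2033 − 16 days = Dec 30, 2032.
The adjuster is assigned: Dec 30, 2032 − 13 days = Dec 17, 2032.
The claim is filed: Dec 17, 2032 − 7 days = Dec 10, 2032.
The loss event occurs: Dec 10, 2032 − 73 days = Sep 28, 2032.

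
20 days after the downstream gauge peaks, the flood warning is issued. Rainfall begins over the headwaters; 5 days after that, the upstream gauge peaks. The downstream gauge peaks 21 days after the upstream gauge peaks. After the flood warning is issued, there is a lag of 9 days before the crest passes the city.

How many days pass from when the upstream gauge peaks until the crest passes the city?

Causal path: the upstream gauge peaks → the downstream gauge peaks → the flood warning is issued → the crest passes the city.
Total delay along the path: 21 + 20 + 9 = 50 days.

50 days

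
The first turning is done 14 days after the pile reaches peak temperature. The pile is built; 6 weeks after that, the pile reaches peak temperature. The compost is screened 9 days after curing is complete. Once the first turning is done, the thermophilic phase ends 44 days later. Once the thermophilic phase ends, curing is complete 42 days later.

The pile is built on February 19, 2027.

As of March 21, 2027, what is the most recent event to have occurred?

The pile is built

The pile is built: Feb 19, 2027.
The pile reaches peak temperature: Feb 19, 2027 + 6 weeks = Apr 2, 2027.
The first turning is done: Apr 2, 2027 + 14 days = Apr 16, 2027.
The thermophilic phase ends: Apr 16, 2027 + 44 days = May 30, 2027.
Curing is complete: May 30, 2027 + 42 days = Jul 11, 2027.
The compost is screened: Jul 11, 2027 + 9 days = Jul 20, 2027.
Mar 21, 2027 falls between when the pile is built (Feb 19, 2027) and when the pile reaches peak temperature (Apr 2, 2027).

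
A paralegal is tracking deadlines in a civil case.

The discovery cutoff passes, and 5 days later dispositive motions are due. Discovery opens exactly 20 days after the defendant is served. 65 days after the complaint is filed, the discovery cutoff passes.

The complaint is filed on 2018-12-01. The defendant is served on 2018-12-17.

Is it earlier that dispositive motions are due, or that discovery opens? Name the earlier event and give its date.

The complaint is filed: Dec 1, 2018.
The discovery cutoff passes: Dec 1, 2018 + 65 days = Feb 4, 2019.
Dispositive motions are due: Feb 4, 2019 + 5 days = Feb 9, 2019.
The defendant is served: Dec 17, 2018.
Discovery opens: Dec 17, 2018 + 20 days = Jan 6, 2019.
Comparing: dispositive motions are due on Feb 9, 2019 vs discovery opens on Jan 6, 2019. Earlier: discovery opens.

Discovery opens — 2019-01-06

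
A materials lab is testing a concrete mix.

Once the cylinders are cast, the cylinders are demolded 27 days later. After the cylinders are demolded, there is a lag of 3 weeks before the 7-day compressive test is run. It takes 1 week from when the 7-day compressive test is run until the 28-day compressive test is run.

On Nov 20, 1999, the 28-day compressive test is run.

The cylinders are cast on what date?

The 28-day compressive test is run: Nov 20, 1999.
The 7-day compressive test is run: Nov 20, 1999 − 1 week = Nov 13, 1999.
The cylinders are demolded: Nov 13, 1999 − 3 weeks = Oct 23, 1999.
The cylinders are cast: Oct 23, 1999 − 27 days = Sep 26, 1999.

Sep 26, 1999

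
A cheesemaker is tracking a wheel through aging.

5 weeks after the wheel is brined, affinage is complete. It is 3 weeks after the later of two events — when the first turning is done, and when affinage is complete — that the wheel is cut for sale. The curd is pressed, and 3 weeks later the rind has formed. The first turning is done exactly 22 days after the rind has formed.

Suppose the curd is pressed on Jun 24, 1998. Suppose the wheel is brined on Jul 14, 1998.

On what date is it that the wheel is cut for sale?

The curd is pressed: Jun 24, 1998.
The rind has formed: Jun 24, 1998 + 3 weeks = Jul 15, 1998.
The first turning is done: Jul 15, 1998 + 22 days = Aug 6, 1998.
The wheel is brined: Jul 14, 1998.
Affinage is complete: Jul 14, 1998 + 5 weeks = Aug 18, 1998.
Both prerequisites met — the first turning is done (Aug 6, 1998), affinage is complete (Aug 18, 1998); the later is Aug 18, 1998.
The wheel is cut for sale: Aug 18, 1998 + 3 weeks = Sep 8, 1998.

Sep 8, 1998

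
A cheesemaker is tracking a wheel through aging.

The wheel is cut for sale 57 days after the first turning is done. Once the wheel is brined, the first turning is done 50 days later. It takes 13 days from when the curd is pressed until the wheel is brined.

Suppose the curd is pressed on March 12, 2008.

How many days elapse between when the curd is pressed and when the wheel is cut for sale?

Causal path: the curd is pressed → the wheel is brined → the first turning is done → the wheel is cut for sale.
Total delay along the path: 13 + 50 + 57 = 120 days.

120 days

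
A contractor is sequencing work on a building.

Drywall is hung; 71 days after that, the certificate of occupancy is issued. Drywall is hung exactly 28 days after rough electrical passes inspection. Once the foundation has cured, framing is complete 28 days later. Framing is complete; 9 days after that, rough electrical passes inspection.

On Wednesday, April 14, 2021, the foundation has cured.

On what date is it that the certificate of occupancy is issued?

The foundation has cured: Apr 14, 2021.
Framing is complete: Apr 14, 2021 + 28 days = May 12, 2021.
Rough electrical passes inspection: May 12, 2021 + 9 days = May 21, 2021.
Drywall is hung: May 21, 2021 + 28 days = Jun 18, 2021.
The certificate of occupancy is issued: Jun 18, 2021 + 71 days = Aug 28, 2021.

Saturday, August 28, 2021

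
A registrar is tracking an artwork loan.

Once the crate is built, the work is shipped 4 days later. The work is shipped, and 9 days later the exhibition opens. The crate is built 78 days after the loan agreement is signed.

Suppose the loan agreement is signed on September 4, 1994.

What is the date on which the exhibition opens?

The loan agreement is signed: Sep 4, 1994.
The crate is built: Sep 4, 1994 + 78 days = Nov 21, 1994.
The work is shipped: Nov 21, 1994 + 4 days = Nov 25, 1994.
The exhibition opens: Nov 25, 1994 + 9 days = Dec 4, 1994.

December 4, 1994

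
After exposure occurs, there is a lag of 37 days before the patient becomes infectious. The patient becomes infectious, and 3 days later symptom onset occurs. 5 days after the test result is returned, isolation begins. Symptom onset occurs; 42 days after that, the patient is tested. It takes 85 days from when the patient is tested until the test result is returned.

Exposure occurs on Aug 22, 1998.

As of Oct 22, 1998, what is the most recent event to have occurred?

Exposure occurs: Aug 22, 1998.
The patient becomes infectious: Aug 22, 1998 + 37 days = Sep 28, 1998.
Symptom onset occurs: Sep 28, 1998 + 3 days = Oct 1, 1998.
The patient is tested: Oct 1, 1998 + 42 days = Nov 12, 1998.
The test result is returned: Nov 12, 1998 + 85 days = Feb 5, 1999.
Isolation begins: Feb 5, 1999 + 5 days = Feb 10, 1999.
Oct 22, 1998 falls between when symptom onset occurs (Oct 1, 1998) and when the patient is tested (Nov 12, 1998).

Symptom onset occurs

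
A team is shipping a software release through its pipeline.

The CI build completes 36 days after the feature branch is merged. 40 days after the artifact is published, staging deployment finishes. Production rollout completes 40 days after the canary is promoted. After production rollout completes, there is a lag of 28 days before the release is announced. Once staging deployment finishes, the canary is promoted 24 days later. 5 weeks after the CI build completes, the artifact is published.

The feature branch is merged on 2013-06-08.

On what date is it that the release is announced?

2013-12-28

The feature branch is merged: Jun 8, 2013.
The CI build completes: Jun 8, 2013 + 36 days = Jul 14, 2013.
The artifact is published: Jul 14, 2013 + 5 weeks = Aug 18, 2013.
Staging deployment finishes: Aug 18, 2013 + 40 days = Sep 27, 2013.
The canary is promoted: Sep 27, 2013 + 24 days = Oct 21, 2013.
Production rollout completes: Oct 21, 2013 + 40 days = Nov 30, 2013.
The release is announced: Nov 30, 2013 + 28 days = Dec 28, 2013.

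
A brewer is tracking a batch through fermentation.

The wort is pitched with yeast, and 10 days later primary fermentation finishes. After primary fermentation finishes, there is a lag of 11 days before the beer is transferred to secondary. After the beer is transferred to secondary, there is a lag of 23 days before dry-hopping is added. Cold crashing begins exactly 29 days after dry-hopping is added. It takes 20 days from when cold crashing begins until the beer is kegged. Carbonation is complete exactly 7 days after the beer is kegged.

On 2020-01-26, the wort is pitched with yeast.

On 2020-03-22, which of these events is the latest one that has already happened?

Dry-hopping is added

The wort is pitched with yeast: Jan 26, 2020.
Primary fermentation finishes: Jan 26, 2020 + 10 days = Feb 5, 2020.
The beer is transferred to secondary: Feb 5, 2020 + 11 days = Feb 16, 2020.
Dry-hopping is added: Feb 16, 2020 + 23 days = Mar 10, 2020.
Cold crashing begins: Mar 10, 2020 + 29 days = Apr 8, 2020.
The beer is kegged: Apr 8, 2020 + 20 days = Apr 28, 2020.
Carbonation is complete: Apr 28, 2020 + 7 days = May 5, 2020.
Mar 22, 2020 falls between when dry-hopping is added (Mar 10, 2020) and when cold crashing begins (Apr 8, 2020).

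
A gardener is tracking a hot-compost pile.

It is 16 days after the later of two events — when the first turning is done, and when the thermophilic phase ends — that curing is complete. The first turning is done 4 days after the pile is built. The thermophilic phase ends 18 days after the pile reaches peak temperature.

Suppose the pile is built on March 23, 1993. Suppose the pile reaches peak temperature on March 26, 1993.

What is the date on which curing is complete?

The pile is built: Mar 23, 1993.
The first turning is done: Mar 23, 1993 + 4 days = Mar 27, 1993.
The pile reaches peak temperature: Mar 26, 1993.
The thermophilic phase ends: Mar 26, 1993 + 18 days = Apr 13, 1993.
Both prerequisites met — the first turning is done (Mar 27, 1993), the thermophilic phase ends (Apr 13, 1993); the later is Apr 13, 1993.
Curing is complete: Apr 13, 1993 + 16 days = Apr 29, 1993.

April 29, 1993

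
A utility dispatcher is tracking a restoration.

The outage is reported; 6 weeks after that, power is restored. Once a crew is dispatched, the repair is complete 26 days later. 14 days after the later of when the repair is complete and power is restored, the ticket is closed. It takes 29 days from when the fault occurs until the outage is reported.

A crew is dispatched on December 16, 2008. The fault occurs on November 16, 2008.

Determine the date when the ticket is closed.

February 9, 2009

A crew is dispatched: Dec 16, 2008.
The repair is complete: Dec 16, 2008 + 26 days = Jan 11, 2009.
The fault occurs: Nov 16, 2008.
The outage is reported: Nov 16, 2008 + 29 days = Dec 15, 2008.
Power is restored: Dec 15, 2008 + 6 weeks = Jan 26, 2009.
Both prerequisites met — the repair is complete (Jan 11, 2009), power is restored (Jan 26, 2009); the later is Jan 26, 2009.
The ticket is closed: Jan 26, 2009 + 14 days = Feb 9, 2009.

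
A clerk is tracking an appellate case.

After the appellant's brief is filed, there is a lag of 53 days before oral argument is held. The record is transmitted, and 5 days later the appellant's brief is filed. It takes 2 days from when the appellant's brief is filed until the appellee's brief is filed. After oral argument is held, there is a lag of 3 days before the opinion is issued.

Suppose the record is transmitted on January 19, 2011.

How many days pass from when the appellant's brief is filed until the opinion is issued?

56 days

Causal path: the appellant's brief is filed → oral argument is held → the opinion is issued.
Total delay along the path: 53 + 3 = 56 days.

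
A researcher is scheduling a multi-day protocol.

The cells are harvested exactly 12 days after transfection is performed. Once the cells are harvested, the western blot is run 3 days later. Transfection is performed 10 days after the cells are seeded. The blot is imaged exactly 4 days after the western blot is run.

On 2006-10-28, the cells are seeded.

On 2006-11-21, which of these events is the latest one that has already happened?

The cells are seeded: Oct 28, 2006.
Transfection is performed: Oct 28, 2006 + 10 days = Nov 7, 2006.
The cells are harvested: Nov 7, 2006 + 12 days = Nov 19, 2006.
The western blot is run: Nov 19, 2006 + 3 days = Nov 22, 2006.
The blot is imaged: Nov 22, 2006 + 4 days = Nov 26, 2006.
Nov 21, 2006 falls between when the cells are harvested (Nov 19, 2006) and when the western blot is run (Nov 22, 2006).

The cells are harvested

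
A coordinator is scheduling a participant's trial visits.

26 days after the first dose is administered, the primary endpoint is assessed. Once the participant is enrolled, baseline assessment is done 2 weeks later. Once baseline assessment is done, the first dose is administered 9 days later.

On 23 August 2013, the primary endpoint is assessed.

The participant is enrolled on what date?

The primary endpoint is assessed: Aug 23, 2013.
The first dose is administered: Aug 23, 2013 − 26 days = Jul 28, 2013.
Baseline assessment is done: Jul 28, 2013 − 9 days = Jul 19, 2013.
The participant is enrolled: Jul 19, 2013 − 2 weeks = Jul 5, 2013.

5 July 2013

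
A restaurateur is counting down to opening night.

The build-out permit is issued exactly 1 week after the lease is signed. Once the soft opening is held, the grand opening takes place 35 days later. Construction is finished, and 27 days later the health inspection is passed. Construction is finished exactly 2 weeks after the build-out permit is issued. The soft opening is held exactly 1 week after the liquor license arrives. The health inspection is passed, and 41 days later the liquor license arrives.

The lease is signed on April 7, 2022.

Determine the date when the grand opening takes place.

August 16, 2022

The lease is signed: Apr 7, 2022.
The build-out permit is issued: Apr 7, 2022 + 1 week = Apr 14, 2022.
Construction is finished: Apr 14, 2022 + 2 weeks = Apr 28, 2022.
The health inspection is passed: Apr 28, 2022 + 27 days = May 25, 2022.
The liquor license arrives: May 25, 2022 + 41 days = Jul 5, 2022.
The soft opening is held: Jul 5, 2022 + 1 week = Jul 12, 2022.
The grand opening takes place: Jul 12, 2022 + 35 days = Aug 16, 2022.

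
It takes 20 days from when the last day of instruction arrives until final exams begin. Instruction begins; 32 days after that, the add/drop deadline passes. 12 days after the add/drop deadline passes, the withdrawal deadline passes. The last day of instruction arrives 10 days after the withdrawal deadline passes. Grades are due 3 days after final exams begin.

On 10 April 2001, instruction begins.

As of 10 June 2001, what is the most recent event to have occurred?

The last day of instruction arrives

Instruction begins: Apr 10, 2001.
The add/drop deadline passes: Apr 10, 2001 + 32 days = May 12, 2001.
The withdrawal deadline passes: May 12, 2001 + 12 days = May 24, 2001.
The last day of instruction arrives: May 24, 2001 + 10 days = Jun 3, 2001.
Final exams begin: Jun 3, 2001 + 20 days = Jun 23, 2001.
Grades are due: Jun 23, 2001 + 3 days = Jun 26, 2001.
Jun 10, 2001 falls between when the last day of instruction arrives (Jun 3, 2001) and when final exams begin (Jun 23, 2001).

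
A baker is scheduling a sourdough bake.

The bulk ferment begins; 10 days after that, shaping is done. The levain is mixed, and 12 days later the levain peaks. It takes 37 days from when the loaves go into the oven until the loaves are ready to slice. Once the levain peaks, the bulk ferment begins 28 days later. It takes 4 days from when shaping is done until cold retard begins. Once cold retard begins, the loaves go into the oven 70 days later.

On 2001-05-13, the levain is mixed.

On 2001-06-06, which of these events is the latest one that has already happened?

The levain peaks

The levain is mixed: May 13, 2001.
The levain peaks: May 13, 2001 + 12 days = May 25, 2001.
The bulk ferment begins: May 25, 2001 + 28 days = Jun 22, 2001.
Shaping is done: Jun 22, 2001 + 10 days = Jul 2, 2001.
Cold retard begins: Jul 2, 2001 + 4 days = Jul 6, 2001.
The loaves go into the oven: Jul 6, 2001 + 70 days = Sep 14, 2001.
The loaves are ready to slice: Sep 14, 2001 + 37 days = Oct 21, 2001.
Jun 6, 2001 falls between when the levain peaks (May 25, 2001) and when the bulk ferment begins (Jun 22, 2001).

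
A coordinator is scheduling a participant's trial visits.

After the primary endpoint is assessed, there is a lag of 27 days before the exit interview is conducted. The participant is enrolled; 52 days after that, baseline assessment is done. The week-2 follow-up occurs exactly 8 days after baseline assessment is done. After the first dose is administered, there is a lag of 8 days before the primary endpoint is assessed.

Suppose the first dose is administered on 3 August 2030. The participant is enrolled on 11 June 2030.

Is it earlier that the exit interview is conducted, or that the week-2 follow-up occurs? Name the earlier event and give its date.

The first dose is administered: Aug 3, 2030.
The primary endpoint is assessed: Aug 3, 2030 + 8 days = Aug 11, 2030.
The exit interview is conducted: Aug 11, 2030 + 27 days = Sep 7, 2030.
The participant is enrolled: Jun 11, 2030.
Baseline assessment is done: Jun 11, 2030 + 52 days = Aug 2, 2030.
The week-2 follow-up occurs: Aug 2, 2030 + 8 days = Aug 10, 2030.
Comparing: the exit interview is conducted on Sep 7, 2030 vs the week-2 follow-up occurs on Aug 10, 2030. Earlier: the week-2 follow-up occurs.

The week-2 follow-up occurs — 10 August 2030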